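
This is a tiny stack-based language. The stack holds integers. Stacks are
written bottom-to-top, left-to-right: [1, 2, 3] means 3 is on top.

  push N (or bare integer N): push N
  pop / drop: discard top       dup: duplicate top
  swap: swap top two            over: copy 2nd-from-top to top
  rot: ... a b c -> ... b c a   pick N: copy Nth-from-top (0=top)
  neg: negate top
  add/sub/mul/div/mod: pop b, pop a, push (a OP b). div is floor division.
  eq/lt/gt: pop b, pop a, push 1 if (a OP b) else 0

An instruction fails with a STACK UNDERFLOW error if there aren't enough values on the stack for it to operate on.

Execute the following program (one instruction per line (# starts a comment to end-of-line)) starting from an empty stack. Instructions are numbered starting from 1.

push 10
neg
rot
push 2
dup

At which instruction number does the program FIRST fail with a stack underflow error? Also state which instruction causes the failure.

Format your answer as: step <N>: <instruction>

Step 1 ('push 10'): stack = [10], depth = 1
Step 2 ('neg'): stack = [-10], depth = 1
Step 3 ('rot'): needs 3 value(s) but depth is 1 — STACK UNDERFLOW

Answer: step 3: rot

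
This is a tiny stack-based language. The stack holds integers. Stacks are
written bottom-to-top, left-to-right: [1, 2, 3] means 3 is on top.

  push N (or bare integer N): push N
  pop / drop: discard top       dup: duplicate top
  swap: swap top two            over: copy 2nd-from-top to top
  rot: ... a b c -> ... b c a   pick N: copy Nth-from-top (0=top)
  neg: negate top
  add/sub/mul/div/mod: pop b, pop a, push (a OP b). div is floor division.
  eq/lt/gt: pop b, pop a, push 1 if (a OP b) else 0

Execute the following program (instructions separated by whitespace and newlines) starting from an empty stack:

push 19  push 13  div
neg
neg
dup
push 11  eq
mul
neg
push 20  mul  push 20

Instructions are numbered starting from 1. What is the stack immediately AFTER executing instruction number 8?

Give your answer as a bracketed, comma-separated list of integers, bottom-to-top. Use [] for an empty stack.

Answer: [1, 0]

Derivation:
Step 1 ('push 19'): [19]
Step 2 ('push 13'): [19, 13]
Step 3 ('div'): [1]
Step 4 ('neg'): [-1]
Step 5 ('neg'): [1]
Step 6 ('dup'): [1, 1]
Step 7 ('push 11'): [1, 1, 11]
Step 8 ('eq'): [1, 0]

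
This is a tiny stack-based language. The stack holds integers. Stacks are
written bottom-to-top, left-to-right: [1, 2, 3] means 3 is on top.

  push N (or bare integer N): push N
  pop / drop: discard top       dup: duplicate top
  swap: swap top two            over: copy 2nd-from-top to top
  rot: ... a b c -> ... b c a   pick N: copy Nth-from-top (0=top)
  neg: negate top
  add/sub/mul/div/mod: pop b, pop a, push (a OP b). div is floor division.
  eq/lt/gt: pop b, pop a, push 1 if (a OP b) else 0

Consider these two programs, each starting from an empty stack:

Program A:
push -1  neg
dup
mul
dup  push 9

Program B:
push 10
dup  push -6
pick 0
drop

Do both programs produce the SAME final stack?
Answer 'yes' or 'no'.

Program A trace:
  After 'push -1': [-1]
  After 'neg': [1]
  After 'dup': [1, 1]
  After 'mul': [1]
  After 'dup': [1, 1]
  After 'push 9': [1, 1, 9]
Program A final stack: [1, 1, 9]

Program B trace:
  After 'push 10': [10]
  After 'dup': [10, 10]
  After 'push -6': [10, 10, -6]
  After 'pick 0': [10, 10, -6, -6]
  After 'drop': [10, 10, -6]
Program B final stack: [10, 10, -6]
Same: no

Answer: no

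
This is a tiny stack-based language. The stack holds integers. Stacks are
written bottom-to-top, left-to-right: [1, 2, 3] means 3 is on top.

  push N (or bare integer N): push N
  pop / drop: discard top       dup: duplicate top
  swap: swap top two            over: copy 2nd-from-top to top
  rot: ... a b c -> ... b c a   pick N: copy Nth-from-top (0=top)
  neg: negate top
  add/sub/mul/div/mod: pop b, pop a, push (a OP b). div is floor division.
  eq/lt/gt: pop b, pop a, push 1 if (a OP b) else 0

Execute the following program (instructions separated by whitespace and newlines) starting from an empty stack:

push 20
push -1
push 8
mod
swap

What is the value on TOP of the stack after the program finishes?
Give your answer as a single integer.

After 'push 20': [20]
After 'push -1': [20, -1]
After 'push 8': [20, -1, 8]
After 'mod': [20, 7]
After 'swap': [7, 20]

Answer: 20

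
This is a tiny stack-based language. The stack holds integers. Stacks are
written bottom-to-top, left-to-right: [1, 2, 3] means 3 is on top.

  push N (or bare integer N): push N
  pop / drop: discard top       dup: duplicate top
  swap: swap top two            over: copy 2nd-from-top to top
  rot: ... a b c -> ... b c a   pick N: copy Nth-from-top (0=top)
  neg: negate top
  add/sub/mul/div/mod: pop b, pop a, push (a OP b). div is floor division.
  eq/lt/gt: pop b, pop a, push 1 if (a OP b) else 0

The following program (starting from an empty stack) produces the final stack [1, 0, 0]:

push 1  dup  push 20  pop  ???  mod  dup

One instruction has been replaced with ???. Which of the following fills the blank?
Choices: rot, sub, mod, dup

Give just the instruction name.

Answer: dup

Derivation:
Stack before ???: [1, 1]
Stack after ???:  [1, 1, 1]
Checking each choice:
  rot: stack underflow (need 3, have 2)
  sub: stack underflow (need 2, have 1)
  mod: stack underflow (need 2, have 1)
  dup: MATCH


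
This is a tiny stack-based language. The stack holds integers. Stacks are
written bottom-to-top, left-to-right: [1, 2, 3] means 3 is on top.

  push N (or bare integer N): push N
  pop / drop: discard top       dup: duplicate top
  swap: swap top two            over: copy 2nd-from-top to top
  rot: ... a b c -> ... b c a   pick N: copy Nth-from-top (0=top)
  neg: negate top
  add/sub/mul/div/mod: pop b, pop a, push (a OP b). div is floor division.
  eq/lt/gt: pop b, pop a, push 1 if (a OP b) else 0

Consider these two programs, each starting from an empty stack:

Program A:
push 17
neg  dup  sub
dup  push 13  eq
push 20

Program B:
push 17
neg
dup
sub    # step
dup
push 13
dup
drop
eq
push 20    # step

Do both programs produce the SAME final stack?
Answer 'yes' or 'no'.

Program A trace:
  After 'push 17': [17]
  After 'neg': [-17]
  After 'dup': [-17, -17]
  After 'sub': [0]
  After 'dup': [0, 0]
  After 'push 13': [0, 0, 13]
  After 'eq': [0, 0]
  After 'push 20': [0, 0, 20]
Program A final stack: [0, 0, 20]

Program B trace:
  After 'push 17': [17]
  After 'neg': [-17]
  After 'dup': [-17, -17]
  After 'sub': [0]
  After 'dup': [0, 0]
  After 'push 13': [0, 0, 13]
  After 'dup': [0, 0, 13, 13]
  After 'drop': [0, 0, 13]
  After 'eq': [0, 0]
  After 'push 20': [0, 0, 20]
Program B final stack: [0, 0, 20]
Same: yes

Answer: yes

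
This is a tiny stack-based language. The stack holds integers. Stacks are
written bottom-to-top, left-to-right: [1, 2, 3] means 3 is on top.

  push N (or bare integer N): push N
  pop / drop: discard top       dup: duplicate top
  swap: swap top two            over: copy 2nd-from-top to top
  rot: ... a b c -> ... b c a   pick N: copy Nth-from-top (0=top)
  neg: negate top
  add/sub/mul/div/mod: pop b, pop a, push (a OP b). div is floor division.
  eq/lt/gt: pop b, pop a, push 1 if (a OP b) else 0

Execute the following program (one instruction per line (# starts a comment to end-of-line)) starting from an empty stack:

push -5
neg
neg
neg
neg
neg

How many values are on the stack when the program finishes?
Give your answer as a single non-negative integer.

After 'push -5': stack = [-5] (depth 1)
After 'neg': stack = [5] (depth 1)
After 'neg': stack = [-5] (depth 1)
After 'neg': stack = [5] (depth 1)
After 'neg': stack = [-5] (depth 1)
After 'neg': stack = [5] (depth 1)

Answer: 1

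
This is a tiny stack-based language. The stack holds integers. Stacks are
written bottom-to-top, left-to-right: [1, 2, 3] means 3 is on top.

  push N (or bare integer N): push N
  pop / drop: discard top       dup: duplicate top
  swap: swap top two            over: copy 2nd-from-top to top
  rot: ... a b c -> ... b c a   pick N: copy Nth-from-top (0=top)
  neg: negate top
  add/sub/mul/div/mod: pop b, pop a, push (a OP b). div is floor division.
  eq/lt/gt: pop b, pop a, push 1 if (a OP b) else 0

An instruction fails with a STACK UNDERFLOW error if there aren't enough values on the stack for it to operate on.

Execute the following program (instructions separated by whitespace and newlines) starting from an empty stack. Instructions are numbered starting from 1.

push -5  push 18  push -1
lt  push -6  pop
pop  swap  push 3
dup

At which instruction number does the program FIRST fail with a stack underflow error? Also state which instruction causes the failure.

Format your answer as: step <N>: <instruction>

Step 1 ('push -5'): stack = [-5], depth = 1
Step 2 ('push 18'): stack = [-5, 18], depth = 2
Step 3 ('push -1'): stack = [-5, 18, -1], depth = 3
Step 4 ('lt'): stack = [-5, 0], depth = 2
Step 5 ('push -6'): stack = [-5, 0, -6], depth = 3
Step 6 ('pop'): stack = [-5, 0], depth = 2
Step 7 ('pop'): stack = [-5], depth = 1
Step 8 ('swap'): needs 2 value(s) but depth is 1 — STACK UNDERFLOW

Answer: step 8: swap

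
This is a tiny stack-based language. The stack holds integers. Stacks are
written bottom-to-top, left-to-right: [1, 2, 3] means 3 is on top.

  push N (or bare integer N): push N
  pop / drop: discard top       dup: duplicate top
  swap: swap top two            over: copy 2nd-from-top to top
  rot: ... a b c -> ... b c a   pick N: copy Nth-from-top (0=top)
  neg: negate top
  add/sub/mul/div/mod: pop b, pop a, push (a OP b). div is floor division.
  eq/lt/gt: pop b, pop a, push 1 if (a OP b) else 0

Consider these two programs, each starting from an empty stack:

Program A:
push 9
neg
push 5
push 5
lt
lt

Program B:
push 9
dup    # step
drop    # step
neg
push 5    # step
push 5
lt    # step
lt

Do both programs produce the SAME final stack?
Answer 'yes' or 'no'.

Program A trace:
  After 'push 9': [9]
  After 'neg': [-9]
  After 'push 5': [-9, 5]
  After 'push 5': [-9, 5, 5]
  After 'lt': [-9, 0]
  After 'lt': [1]
Program A final stack: [1]

Program B trace:
  After 'push 9': [9]
  After 'dup': [9, 9]
  After 'drop': [9]
  After 'neg': [-9]
  After 'push 5': [-9, 5]
  After 'push 5': [-9, 5, 5]
  After 'lt': [-9, 0]
  After 'lt': [1]
Program B final stack: [1]
Same: yes

Answer: yes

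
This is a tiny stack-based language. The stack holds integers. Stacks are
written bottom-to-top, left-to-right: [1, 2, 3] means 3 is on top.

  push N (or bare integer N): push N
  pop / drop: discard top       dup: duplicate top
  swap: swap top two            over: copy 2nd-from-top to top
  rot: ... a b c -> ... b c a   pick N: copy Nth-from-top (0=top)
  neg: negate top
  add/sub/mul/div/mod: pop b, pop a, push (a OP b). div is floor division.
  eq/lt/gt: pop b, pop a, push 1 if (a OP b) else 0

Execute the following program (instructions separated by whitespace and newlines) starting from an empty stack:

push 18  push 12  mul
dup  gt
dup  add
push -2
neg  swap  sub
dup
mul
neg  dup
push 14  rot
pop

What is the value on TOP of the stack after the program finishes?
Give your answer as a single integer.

After 'push 18': [18]
After 'push 12': [18, 12]
After 'mul': [216]
After 'dup': [216, 216]
After 'gt': [0]
After 'dup': [0, 0]
After 'add': [0]
After 'push -2': [0, -2]
After 'neg': [0, 2]
After 'swap': [2, 0]
After 'sub': [2]
After 'dup': [2, 2]
After 'mul': [4]
After 'neg': [-4]
After 'dup': [-4, -4]
After 'push 14': [-4, -4, 14]
After 'rot': [-4, 14, -4]
After 'pop': [-4, 14]

Answer: 14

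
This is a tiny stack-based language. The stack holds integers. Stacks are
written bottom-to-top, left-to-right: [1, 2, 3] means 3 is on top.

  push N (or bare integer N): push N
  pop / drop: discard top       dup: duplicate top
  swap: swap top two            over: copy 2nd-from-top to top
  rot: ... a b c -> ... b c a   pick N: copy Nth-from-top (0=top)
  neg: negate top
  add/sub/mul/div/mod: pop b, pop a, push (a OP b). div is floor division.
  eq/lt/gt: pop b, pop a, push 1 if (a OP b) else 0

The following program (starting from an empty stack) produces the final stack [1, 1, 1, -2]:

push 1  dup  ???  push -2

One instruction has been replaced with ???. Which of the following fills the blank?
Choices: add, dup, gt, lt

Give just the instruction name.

Stack before ???: [1, 1]
Stack after ???:  [1, 1, 1]
Checking each choice:
  add: produces [2, -2]
  dup: MATCH
  gt: produces [0, -2]
  lt: produces [0, -2]


Answer: dup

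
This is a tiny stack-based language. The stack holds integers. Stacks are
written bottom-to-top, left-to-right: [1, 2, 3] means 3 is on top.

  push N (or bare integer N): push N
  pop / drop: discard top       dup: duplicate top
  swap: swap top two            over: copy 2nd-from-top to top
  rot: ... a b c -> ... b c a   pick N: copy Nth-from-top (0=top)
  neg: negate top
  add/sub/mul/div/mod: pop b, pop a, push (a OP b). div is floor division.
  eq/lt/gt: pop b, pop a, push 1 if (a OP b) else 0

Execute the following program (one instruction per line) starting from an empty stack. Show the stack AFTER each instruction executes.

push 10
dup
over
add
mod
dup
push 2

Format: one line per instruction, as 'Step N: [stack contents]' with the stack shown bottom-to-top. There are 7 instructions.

Step 1: [10]
Step 2: [10, 10]
Step 3: [10, 10, 10]
Step 4: [10, 20]
Step 5: [10]
Step 6: [10, 10]
Step 7: [10, 10, 2]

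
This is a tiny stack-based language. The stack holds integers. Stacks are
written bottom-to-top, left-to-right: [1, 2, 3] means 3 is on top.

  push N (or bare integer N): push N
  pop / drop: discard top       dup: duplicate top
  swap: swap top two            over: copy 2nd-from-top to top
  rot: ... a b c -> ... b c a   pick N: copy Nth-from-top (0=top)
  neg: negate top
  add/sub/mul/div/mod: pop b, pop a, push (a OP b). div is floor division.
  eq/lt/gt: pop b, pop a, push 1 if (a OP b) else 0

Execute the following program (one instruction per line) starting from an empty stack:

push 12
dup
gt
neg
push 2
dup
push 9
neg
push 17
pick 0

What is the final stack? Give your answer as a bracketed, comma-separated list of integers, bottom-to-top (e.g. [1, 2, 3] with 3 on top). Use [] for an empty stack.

Answer: [0, 2, 2, -9, 17, 17]

Derivation:
After 'push 12': [12]
After 'dup': [12, 12]
After 'gt': [0]
After 'neg': [0]
After 'push 2': [0, 2]
After 'dup': [0, 2, 2]
After 'push 9': [0, 2, 2, 9]
After 'neg': [0, 2, 2, -9]
After 'push 17': [0, 2, 2, -9, 17]
After 'pick 0': [0, 2, 2, -9, 17, 17]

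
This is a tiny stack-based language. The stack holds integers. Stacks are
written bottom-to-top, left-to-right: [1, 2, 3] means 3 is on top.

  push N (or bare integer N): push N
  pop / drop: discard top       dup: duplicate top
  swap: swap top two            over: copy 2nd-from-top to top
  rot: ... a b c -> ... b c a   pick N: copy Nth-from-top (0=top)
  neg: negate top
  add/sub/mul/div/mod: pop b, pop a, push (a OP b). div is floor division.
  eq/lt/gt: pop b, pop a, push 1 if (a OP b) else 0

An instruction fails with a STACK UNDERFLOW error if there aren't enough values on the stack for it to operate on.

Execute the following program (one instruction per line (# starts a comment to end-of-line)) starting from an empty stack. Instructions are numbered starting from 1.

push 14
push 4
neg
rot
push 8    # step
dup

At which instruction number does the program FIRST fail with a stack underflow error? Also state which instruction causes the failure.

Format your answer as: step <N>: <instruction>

Answer: step 4: rot

Derivation:
Step 1 ('push 14'): stack = [14], depth = 1
Step 2 ('push 4'): stack = [14, 4], depth = 2
Step 3 ('neg'): stack = [14, -4], depth = 2
Step 4 ('rot'): needs 3 value(s) but depth is 2 — STACK UNDERFLOW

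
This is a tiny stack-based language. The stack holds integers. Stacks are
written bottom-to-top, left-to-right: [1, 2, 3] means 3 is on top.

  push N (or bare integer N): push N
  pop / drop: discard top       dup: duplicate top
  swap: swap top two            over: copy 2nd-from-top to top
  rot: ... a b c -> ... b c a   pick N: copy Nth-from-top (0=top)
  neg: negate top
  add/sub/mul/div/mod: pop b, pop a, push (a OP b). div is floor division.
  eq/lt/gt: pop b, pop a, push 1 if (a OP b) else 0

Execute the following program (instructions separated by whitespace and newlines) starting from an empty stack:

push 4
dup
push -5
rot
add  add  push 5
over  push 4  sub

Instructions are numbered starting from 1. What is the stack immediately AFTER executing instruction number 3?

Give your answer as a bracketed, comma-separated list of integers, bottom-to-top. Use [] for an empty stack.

Step 1 ('push 4'): [4]
Step 2 ('dup'): [4, 4]
Step 3 ('push -5'): [4, 4, -5]

Answer: [4, 4, -5]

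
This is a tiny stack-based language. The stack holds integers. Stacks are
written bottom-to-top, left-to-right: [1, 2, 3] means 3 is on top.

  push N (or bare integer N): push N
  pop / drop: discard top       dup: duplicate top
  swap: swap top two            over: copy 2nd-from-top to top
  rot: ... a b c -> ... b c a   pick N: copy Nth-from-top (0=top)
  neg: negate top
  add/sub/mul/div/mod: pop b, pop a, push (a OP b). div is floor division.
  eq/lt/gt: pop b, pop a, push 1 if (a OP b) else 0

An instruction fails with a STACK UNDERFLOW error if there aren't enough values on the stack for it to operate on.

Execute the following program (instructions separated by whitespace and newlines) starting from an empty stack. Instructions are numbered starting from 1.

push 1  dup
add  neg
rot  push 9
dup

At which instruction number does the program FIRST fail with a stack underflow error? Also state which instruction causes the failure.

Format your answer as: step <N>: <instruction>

Answer: step 5: rot

Derivation:
Step 1 ('push 1'): stack = [1], depth = 1
Step 2 ('dup'): stack = [1, 1], depth = 2
Step 3 ('add'): stack = [2], depth = 1
Step 4 ('neg'): stack = [-2], depth = 1
Step 5 ('rot'): needs 3 value(s) but depth is 1 — STACK UNDERFLOW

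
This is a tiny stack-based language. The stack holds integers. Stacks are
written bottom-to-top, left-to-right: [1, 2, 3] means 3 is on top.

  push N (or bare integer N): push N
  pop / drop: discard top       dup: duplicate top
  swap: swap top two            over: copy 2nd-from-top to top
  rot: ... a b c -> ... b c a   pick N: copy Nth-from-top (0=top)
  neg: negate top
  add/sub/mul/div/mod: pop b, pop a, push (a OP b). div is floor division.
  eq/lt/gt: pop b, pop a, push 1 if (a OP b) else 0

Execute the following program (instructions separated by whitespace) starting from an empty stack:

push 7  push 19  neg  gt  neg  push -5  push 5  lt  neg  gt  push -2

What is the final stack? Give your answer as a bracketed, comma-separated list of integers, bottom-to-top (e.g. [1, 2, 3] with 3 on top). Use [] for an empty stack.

Answer: [0, -2]

Derivation:
After 'push 7': [7]
After 'push 19': [7, 19]
After 'neg': [7, -19]
After 'gt': [1]
After 'neg': [-1]
After 'push -5': [-1, -5]
After 'push 5': [-1, -5, 5]
After 'lt': [-1, 1]
After 'neg': [-1, -1]
After 'gt': [0]
After 'push -2': [0, -2]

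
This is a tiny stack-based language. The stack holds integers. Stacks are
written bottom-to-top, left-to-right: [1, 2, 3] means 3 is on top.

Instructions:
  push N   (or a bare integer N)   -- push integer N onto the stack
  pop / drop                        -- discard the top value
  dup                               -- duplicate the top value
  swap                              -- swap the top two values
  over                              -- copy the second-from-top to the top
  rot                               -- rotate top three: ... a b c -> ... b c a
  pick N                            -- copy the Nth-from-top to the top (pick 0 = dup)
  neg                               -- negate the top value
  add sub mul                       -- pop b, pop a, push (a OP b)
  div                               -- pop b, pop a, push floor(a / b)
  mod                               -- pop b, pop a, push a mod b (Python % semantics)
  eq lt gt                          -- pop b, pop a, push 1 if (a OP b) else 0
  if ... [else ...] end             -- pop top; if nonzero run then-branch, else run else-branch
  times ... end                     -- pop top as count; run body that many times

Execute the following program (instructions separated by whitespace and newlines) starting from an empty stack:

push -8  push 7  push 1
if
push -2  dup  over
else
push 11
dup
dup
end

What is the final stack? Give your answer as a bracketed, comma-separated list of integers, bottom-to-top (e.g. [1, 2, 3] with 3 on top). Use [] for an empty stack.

After 'push -8': [-8]
After 'push 7': [-8, 7]
After 'push 1': [-8, 7, 1]
After 'if': [-8, 7]
After 'push -2': [-8, 7, -2]
After 'dup': [-8, 7, -2, -2]
After 'over': [-8, 7, -2, -2, -2]

Answer: [-8, 7, -2, -2, -2]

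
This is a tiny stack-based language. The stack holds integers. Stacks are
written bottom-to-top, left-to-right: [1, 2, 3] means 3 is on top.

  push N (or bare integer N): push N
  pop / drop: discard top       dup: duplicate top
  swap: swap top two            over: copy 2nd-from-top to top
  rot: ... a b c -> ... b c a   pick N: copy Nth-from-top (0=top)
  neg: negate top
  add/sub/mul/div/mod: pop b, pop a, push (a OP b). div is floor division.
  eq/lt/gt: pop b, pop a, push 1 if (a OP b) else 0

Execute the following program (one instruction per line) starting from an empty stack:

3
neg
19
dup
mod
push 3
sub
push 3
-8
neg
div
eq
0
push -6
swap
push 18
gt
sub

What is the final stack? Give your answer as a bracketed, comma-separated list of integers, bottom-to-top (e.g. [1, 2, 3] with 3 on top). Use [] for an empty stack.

Answer: [-3, 0, -6]

Derivation:
After 'push 3': [3]
After 'neg': [-3]
After 'push 19': [-3, 19]
After 'dup': [-3, 19, 19]
After 'mod': [-3, 0]
After 'push 3': [-3, 0, 3]
After 'sub': [-3, -3]
After 'push 3': [-3, -3, 3]
After 'push -8': [-3, -3, 3, -8]
After 'neg': [-3, -3, 3, 8]
After 'div': [-3, -3, 0]
After 'eq': [-3, 0]
After 'push 0': [-3, 0, 0]
After 'push -6': [-3, 0, 0, -6]
After 'swap': [-3, 0, -6, 0]
After 'push 18': [-3, 0, -6, 0, 18]
After 'gt': [-3, 0, -6, 0]
After 'sub': [-3, 0, -6]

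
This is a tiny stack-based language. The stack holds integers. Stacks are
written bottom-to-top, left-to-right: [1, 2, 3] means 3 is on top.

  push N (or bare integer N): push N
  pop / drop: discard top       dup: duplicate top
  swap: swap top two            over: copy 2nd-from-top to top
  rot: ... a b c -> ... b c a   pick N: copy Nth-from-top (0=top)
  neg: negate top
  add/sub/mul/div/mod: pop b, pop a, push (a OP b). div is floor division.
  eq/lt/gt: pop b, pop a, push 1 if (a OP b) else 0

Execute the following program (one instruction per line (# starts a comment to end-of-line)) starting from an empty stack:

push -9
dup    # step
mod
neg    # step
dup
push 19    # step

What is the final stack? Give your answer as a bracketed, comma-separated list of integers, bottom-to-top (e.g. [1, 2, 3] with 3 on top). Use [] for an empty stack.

Answer: [0, 0, 19]

Derivation:
After 'push -9': [-9]
After 'dup': [-9, -9]
After 'mod': [0]
After 'neg': [0]
After 'dup': [0, 0]
After 'push 19': [0, 0, 19]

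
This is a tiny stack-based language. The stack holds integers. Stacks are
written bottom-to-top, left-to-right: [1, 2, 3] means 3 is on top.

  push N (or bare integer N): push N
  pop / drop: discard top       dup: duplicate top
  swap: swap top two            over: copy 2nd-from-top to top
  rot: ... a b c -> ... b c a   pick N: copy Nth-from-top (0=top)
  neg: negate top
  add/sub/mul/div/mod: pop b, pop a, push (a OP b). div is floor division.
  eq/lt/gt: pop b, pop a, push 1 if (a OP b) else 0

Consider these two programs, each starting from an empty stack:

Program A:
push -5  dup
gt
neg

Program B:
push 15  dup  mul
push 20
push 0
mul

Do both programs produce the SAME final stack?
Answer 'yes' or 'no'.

Answer: no

Derivation:
Program A trace:
  After 'push -5': [-5]
  After 'dup': [-5, -5]
  After 'gt': [0]
  After 'neg': [0]
Program A final stack: [0]

Program B trace:
  After 'push 15': [15]
  After 'dup': [15, 15]
  After 'mul': [225]
  After 'push 20': [225, 20]
  After 'push 0': [225, 20, 0]
  After 'mul': [225, 0]
Program B final stack: [225, 0]
Same: no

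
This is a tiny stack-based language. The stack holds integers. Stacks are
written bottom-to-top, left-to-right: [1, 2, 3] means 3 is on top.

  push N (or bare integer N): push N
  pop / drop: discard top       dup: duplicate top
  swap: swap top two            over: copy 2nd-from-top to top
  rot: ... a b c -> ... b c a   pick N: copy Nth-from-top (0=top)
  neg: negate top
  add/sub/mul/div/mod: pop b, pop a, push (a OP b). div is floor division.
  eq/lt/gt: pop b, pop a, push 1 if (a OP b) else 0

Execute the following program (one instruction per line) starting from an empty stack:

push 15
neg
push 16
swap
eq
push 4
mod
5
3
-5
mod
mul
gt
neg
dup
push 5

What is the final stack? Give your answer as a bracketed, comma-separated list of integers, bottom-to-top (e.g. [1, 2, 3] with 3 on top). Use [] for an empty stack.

Answer: [-1, -1, 5]

Derivation:
After 'push 15': [15]
After 'neg': [-15]
After 'push 16': [-15, 16]
After 'swap': [16, -15]
After 'eq': [0]
After 'push 4': [0, 4]
After 'mod': [0]
After 'push 5': [0, 5]
After 'push 3': [0, 5, 3]
After 'push -5': [0, 5, 3, -5]
After 'mod': [0, 5, -2]
After 'mul': [0, -10]
After 'gt': [1]
After 'neg': [-1]
After 'dup': [-1, -1]
After 'push 5': [-1, -1, 5]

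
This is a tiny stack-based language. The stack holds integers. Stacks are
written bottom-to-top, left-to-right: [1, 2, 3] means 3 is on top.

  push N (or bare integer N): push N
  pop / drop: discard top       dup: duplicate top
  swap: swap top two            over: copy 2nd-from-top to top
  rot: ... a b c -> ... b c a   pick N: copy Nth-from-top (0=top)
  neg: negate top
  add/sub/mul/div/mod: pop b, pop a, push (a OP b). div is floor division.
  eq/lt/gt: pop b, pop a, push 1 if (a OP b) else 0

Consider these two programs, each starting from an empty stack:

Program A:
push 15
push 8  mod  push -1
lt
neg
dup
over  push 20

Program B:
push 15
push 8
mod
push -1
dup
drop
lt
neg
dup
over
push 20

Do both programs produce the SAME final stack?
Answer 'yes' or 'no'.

Answer: yes

Derivation:
Program A trace:
  After 'push 15': [15]
  After 'push 8': [15, 8]
  After 'mod': [7]
  After 'push -1': [7, -1]
  After 'lt': [0]
  After 'neg': [0]
  After 'dup': [0, 0]
  After 'over': [0, 0, 0]
  After 'push 20': [0, 0, 0, 20]
Program A final stack: [0, 0, 0, 20]

Program B trace:
  After 'push 15': [15]
  After 'push 8': [15, 8]
  After 'mod': [7]
  After 'push -1': [7, -1]
  After 'dup': [7, -1, -1]
  After 'drop': [7, -1]
  After 'lt': [0]
  After 'neg': [0]
  After 'dup': [0, 0]
  After 'over': [0, 0, 0]
  After 'push 20': [0, 0, 0, 20]
Program B final stack: [0, 0, 0, 20]
Same: yes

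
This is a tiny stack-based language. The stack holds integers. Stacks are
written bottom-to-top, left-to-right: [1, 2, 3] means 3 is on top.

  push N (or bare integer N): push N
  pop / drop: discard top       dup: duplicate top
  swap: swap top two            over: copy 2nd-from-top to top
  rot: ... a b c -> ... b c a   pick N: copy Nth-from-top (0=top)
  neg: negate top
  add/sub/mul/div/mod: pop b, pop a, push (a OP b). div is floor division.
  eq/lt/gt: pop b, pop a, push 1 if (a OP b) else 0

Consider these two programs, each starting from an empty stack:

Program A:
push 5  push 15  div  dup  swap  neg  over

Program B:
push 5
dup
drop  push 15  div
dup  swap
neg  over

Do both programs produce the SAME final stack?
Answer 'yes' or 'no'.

Answer: yes

Derivation:
Program A trace:
  After 'push 5': [5]
  After 'push 15': [5, 15]
  After 'div': [0]
  After 'dup': [0, 0]
  After 'swap': [0, 0]
  After 'neg': [0, 0]
  After 'over': [0, 0, 0]
Program A final stack: [0, 0, 0]

Program B trace:
  After 'push 5': [5]
  After 'dup': [5, 5]
  After 'drop': [5]
  After 'push 15': [5, 15]
  After 'div': [0]
  After 'dup': [0, 0]
  After 'swap': [0, 0]
  After 'neg': [0, 0]
  After 'over': [0, 0, 0]
Program B final stack: [0, 0, 0]
Same: yes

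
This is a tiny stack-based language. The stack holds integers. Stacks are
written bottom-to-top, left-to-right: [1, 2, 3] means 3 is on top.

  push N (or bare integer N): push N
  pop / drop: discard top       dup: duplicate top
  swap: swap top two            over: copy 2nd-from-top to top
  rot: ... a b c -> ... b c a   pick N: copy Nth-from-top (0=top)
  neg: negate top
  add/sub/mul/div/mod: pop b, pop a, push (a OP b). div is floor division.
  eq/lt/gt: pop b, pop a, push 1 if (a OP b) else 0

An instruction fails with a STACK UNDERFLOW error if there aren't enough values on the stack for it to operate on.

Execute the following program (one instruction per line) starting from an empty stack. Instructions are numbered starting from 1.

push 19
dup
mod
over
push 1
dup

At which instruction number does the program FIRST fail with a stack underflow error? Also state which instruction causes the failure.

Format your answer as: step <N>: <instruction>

Step 1 ('push 19'): stack = [19], depth = 1
Step 2 ('dup'): stack = [19, 19], depth = 2
Step 3 ('mod'): stack = [0], depth = 1
Step 4 ('over'): needs 2 value(s) but depth is 1 — STACK UNDERFLOW

Answer: step 4: over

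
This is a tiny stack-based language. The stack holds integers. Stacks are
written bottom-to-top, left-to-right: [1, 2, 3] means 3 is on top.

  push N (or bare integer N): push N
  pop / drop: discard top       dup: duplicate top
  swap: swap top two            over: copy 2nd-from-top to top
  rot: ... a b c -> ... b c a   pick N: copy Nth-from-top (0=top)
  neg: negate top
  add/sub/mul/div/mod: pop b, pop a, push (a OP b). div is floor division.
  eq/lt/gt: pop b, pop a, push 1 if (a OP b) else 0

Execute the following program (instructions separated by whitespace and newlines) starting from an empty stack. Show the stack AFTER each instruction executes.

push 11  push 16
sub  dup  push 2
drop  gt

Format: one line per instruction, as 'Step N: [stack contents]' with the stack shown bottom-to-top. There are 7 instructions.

Step 1: [11]
Step 2: [11, 16]
Step 3: [-5]
Step 4: [-5, -5]
Step 5: [-5, -5, 2]
Step 6: [-5, -5]
Step 7: [0]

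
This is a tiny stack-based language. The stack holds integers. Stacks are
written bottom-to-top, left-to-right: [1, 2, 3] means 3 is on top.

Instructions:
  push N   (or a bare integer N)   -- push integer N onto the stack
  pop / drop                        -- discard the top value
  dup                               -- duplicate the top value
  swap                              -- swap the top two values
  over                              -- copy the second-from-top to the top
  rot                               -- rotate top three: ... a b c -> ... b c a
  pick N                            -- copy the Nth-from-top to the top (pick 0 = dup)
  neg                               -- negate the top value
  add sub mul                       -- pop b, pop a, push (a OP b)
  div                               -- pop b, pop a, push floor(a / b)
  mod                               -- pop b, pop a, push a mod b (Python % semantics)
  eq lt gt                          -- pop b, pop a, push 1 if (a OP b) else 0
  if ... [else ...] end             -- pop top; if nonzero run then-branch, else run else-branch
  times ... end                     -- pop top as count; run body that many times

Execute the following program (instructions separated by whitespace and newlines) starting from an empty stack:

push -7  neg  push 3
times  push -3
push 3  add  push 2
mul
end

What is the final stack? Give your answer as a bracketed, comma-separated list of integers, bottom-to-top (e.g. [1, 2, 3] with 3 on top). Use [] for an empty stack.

Answer: [7, 0, 0, 0]

Derivation:
After 'push -7': [-7]
After 'neg': [7]
After 'push 3': [7, 3]
After 'times': [7]
After 'push -3': [7, -3]
After 'push 3': [7, -3, 3]
After 'add': [7, 0]
After 'push 2': [7, 0, 2]
After 'mul': [7, 0]
After 'push -3': [7, 0, -3]
After 'push 3': [7, 0, -3, 3]
After 'add': [7, 0, 0]
After 'push 2': [7, 0, 0, 2]
After 'mul': [7, 0, 0]
After 'push -3': [7, 0, 0, -3]
After 'push 3': [7, 0, 0, -3, 3]
After 'add': [7, 0, 0, 0]
After 'push 2': [7, 0, 0, 0, 2]
After 'mul': [7, 0, 0, 0]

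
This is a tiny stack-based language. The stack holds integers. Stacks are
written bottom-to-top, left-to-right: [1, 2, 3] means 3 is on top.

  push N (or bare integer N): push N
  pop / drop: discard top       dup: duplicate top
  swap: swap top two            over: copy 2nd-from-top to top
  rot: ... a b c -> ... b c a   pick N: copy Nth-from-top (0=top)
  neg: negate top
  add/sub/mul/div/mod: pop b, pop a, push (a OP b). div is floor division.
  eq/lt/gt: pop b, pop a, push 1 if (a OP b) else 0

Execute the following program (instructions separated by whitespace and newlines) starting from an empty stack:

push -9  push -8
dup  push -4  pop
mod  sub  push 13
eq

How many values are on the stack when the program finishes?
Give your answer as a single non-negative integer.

Answer: 1

Derivation:
After 'push -9': stack = [-9] (depth 1)
After 'push -8': stack = [-9, -8] (depth 2)
After 'dup': stack = [-9, -8, -8] (depth 3)
After 'push -4': stack = [-9, -8, -8, -4] (depth 4)
After 'pop': stack = [-9, -8, -8] (depth 3)
After 'mod': stack = [-9, 0] (depth 2)
After 'sub': stack = [-9] (depth 1)
After 'push 13': stack = [-9, 13] (depth 2)
After 'eq': stack = [0] (depth 1)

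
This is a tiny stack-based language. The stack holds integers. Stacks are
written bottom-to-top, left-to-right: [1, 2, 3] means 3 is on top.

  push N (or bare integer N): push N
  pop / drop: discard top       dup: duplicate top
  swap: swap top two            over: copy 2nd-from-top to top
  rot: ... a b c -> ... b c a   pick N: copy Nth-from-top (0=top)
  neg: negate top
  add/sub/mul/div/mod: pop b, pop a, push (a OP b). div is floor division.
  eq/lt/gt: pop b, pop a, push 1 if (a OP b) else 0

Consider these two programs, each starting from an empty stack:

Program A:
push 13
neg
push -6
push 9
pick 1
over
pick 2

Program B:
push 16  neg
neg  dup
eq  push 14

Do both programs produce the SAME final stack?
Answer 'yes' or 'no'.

Answer: no

Derivation:
Program A trace:
  After 'push 13': [13]
  After 'neg': [-13]
  After 'push -6': [-13, -6]
  After 'push 9': [-13, -6, 9]
  After 'pick 1': [-13, -6, 9, -6]
  After 'over': [-13, -6, 9, -6, 9]
  After 'pick 2': [-13, -6, 9, -6, 9, 9]
Program A final stack: [-13, -6, 9, -6, 9, 9]

Program B trace:
  After 'push 16': [16]
  After 'neg': [-16]
  After 'neg': [16]
  After 'dup': [16, 16]
  After 'eq': [1]
  After 'push 14': [1, 14]
Program B final stack: [1, 14]
Same: no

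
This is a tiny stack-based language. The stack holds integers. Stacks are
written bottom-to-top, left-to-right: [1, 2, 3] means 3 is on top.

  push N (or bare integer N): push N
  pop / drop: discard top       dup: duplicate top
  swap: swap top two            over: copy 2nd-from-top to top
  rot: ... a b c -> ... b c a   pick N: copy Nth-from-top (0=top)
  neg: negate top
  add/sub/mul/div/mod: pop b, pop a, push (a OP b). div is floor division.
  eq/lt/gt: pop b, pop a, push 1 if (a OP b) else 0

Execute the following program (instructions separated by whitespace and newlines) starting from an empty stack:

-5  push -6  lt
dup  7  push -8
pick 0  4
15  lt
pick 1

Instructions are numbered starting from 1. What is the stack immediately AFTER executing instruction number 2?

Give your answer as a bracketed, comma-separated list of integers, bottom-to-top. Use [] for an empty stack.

Step 1 ('-5'): [-5]
Step 2 ('push -6'): [-5, -6]

Answer: [-5, -6]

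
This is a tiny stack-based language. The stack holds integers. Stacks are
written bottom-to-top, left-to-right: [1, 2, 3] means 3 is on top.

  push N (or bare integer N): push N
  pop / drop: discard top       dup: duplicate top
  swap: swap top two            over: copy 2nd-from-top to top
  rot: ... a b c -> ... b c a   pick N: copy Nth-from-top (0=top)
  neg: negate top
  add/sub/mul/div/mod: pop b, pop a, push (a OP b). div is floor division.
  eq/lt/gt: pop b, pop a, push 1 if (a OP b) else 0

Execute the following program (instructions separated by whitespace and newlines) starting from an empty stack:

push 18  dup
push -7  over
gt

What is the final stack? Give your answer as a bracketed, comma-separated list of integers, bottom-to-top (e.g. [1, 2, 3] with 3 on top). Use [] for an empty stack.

After 'push 18': [18]
After 'dup': [18, 18]
After 'push -7': [18, 18, -7]
After 'over': [18, 18, -7, 18]
After 'gt': [18, 18, 0]

Answer: [18, 18, 0]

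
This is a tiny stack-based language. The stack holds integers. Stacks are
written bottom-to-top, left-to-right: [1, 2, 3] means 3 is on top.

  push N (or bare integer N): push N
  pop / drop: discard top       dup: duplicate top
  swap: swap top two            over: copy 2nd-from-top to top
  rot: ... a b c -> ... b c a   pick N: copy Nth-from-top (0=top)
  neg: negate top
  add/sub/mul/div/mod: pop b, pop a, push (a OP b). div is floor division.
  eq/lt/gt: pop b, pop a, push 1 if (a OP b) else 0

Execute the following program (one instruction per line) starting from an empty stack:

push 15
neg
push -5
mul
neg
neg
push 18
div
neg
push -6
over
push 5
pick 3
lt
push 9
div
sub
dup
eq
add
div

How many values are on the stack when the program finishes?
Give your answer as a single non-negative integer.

Answer: 1

Derivation:
After 'push 15': stack = [15] (depth 1)
After 'neg': stack = [-15] (depth 1)
After 'push -5': stack = [-15, -5] (depth 2)
After 'mul': stack = [75] (depth 1)
After 'neg': stack = [-75] (depth 1)
After 'neg': stack = [75] (depth 1)
After 'push 18': stack = [75, 18] (depth 2)
After 'div': stack = [4] (depth 1)
After 'neg': stack = [-4] (depth 1)
After 'push -6': stack = [-4, -6] (depth 2)
  ...
After 'push 5': stack = [-4, -6, -4, 5] (depth 4)
After 'pick 3': stack = [-4, -6, -4, 5, -4] (depth 5)
After 'lt': stack = [-4, -6, -4, 0] (depth 4)
After 'push 9': stack = [-4, -6, -4, 0, 9] (depth 5)
After 'div': stack = [-4, -6, -4, 0] (depth 4)
After 'sub': stack = [-4, -6, -4] (depth 3)
After 'dup': stack = [-4, -6, -4, -4] (depth 4)
After 'eq': stack = [-4, -6, 1] (depth 3)
After 'add': stack = [-4, -5] (depth 2)
After 'div': stack = [0] (depth 1)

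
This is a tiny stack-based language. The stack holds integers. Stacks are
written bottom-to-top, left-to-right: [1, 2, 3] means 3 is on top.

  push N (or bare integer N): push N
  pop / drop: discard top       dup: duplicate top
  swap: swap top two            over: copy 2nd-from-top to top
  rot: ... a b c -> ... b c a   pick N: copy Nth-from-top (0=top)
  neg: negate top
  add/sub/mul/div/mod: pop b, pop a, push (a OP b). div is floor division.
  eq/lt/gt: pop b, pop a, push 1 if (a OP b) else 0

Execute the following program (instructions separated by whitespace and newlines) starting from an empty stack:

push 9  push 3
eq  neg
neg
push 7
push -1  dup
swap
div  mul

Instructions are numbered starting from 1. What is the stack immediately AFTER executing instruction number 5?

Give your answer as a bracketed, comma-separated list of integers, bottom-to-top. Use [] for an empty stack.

Step 1 ('push 9'): [9]
Step 2 ('push 3'): [9, 3]
Step 3 ('eq'): [0]
Step 4 ('neg'): [0]
Step 5 ('neg'): [0]

Answer: [0]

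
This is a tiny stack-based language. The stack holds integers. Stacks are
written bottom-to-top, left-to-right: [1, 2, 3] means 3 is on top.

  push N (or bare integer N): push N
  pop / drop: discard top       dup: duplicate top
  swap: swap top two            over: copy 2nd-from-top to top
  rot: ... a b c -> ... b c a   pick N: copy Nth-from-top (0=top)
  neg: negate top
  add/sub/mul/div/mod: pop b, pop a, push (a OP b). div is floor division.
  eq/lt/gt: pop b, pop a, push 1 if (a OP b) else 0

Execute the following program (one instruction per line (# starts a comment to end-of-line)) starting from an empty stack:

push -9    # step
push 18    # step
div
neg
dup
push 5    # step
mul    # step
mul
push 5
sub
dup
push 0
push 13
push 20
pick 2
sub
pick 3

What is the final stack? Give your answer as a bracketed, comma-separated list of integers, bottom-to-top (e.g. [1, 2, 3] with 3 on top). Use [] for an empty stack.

After 'push -9': [-9]
After 'push 18': [-9, 18]
After 'div': [-1]
After 'neg': [1]
After 'dup': [1, 1]
After 'push 5': [1, 1, 5]
After 'mul': [1, 5]
After 'mul': [5]
After 'push 5': [5, 5]
After 'sub': [0]
After 'dup': [0, 0]
After 'push 0': [0, 0, 0]
After 'push 13': [0, 0, 0, 13]
After 'push 20': [0, 0, 0, 13, 20]
After 'pick 2': [0, 0, 0, 13, 20, 0]
After 'sub': [0, 0, 0, 13, 20]
After 'pick 3': [0, 0, 0, 13, 20, 0]

Answer: [0, 0, 0, 13, 20, 0]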